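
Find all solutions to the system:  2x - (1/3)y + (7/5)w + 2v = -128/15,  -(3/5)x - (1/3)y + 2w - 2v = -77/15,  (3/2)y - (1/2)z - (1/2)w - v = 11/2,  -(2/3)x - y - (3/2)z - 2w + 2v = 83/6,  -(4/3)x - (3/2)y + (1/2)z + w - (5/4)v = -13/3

x = -2, y = 1, z = -5, w = -3, v = 0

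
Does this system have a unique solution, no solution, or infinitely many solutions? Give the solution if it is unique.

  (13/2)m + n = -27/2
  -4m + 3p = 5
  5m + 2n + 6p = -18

no solution

Row-reduce:
R1 ← R1 / (13/2).
R2 ← R2 + 4·R1.
R3 ← R3 − 5·R1.
R2 ← R2 / (8/13).
R1 ← R1 − 2/13·R2.
R3 ← R3 − 16/13·R2.
Row 3 reduces to 0 = -1, a contradiction. The system is inconsistent.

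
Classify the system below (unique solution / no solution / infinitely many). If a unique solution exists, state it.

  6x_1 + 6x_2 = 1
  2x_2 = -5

Row-reduce the augmented matrix:
R1 ← R1 / (6).
R2 ← R2 / (2).
R1 ← R1 − 1·R2.
Reading off the reduced rows gives x_1 = 8/3, x_2 = -5/2.

x_1 = 8/3, x_2 = -5/2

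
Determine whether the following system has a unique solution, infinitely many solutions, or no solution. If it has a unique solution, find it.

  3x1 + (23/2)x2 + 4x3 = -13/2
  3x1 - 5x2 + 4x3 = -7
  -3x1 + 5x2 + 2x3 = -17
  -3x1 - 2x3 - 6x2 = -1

no solution

Row-reduce:
R1 ← R1 / (3).
R2 ← R2 − 3·R1.
R3 ← R3 + 3·R1.
R4 ← R4 + 3·R1.
R2 ← R2 / (-33/2).
R1 ← R1 − 23/6·R2.
R3 ← R3 − 33/2·R2.
R4 ← R4 − 11/2·R2.
R3 ← R3 / (6).
R1 ← R1 − 4/3·R3.
R4 ← R4 − 2·R3.
Row 4 reduces to 0 = 1/3, a contradiction. The system is inconsistent.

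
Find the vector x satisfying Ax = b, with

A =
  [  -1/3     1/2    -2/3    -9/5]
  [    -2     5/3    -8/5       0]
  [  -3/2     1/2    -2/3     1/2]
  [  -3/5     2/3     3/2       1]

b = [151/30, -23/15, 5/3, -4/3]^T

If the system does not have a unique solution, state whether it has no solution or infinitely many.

x_1 = -5, x_2 = -5, x_3 = 2, x_4 = -4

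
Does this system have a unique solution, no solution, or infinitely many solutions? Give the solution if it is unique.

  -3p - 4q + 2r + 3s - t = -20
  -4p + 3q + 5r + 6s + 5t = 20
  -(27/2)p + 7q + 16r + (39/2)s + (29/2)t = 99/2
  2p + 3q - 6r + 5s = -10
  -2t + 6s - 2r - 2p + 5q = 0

no solution

Row-reduce:
R1 ← R1 / (-3).
R2 ← R2 + 4·R1.
R3 ← R3 + 27/2·R1.
R4 ← R4 − 2·R1.
R5 ← R5 + 2·R1.
R2 ← R2 / (25/3).
R1 ← R1 − 4/3·R2.
R3 ← R3 − 25·R2.
R4 ← R4 − 1/3·R2.
R5 ← R5 − 23/3·R2.
Swap R3 and R4.
R3 ← R3 / (-119/25).
R1 ← R1 + 26/25·R3.
R2 ← R2 − 7/25·R3.
R5 ← R5 + 137/25·R3.
Swap R4 and R5.
R4 ← R4 / (-691/119).
R1 ← R1 + 337/119·R4.
R2 ← R2 − 11/17·R4.
R3 ← R3 + 173/119·R4.
Row 5 reduces to 0 = -1/2, a contradiction. The system is inconsistent.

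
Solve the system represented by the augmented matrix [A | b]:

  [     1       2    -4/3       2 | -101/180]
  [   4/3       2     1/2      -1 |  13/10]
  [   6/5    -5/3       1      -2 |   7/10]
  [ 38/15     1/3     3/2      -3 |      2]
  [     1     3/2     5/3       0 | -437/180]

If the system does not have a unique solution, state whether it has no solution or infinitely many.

Row-reduce the augmented matrix:
R2 ← R2 − 4/3·R1.
R3 ← R3 − 6/5·R1.
R4 ← R4 − 38/15·R1.
R5 ← R5 − 1·R1.
R2 ← R2 / (-2/3).
R1 ← R1 − 2·R2.
R3 ← R3 + 61/15·R2.
R4 ← R4 + 71/15·R2.
R5 ← R5 + 1/2·R2.
R3 ← R3 / (-2033/180).
R1 ← R1 − 11/2·R3.
R2 ← R2 + 41/12·R3.
R4 ← R4 + 2033/180·R3.
R5 ← R5 − 31/24·R3.
Swap R4 and R5.
R4 ← R4 / (5702/2033).
R1 ← R1 + 510/2033·R4.
R2 ← R2 − 132/2033·R4.
R3 ← R3 + 3234/2033·R4.
R5 reduces to 0 = 0, so the extra equation is consistent.
Reading off the reduced rows gives x_1 = -1/4, x_2 = 2/5, x_3 = -5/3, x_4 = -5/3.

x_1 = -1/4, x_2 = 2/5, x_3 = -5/3, x_4 = -5/3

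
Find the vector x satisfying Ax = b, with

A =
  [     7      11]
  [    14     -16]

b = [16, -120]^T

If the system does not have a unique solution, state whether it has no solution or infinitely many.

x_1 = -4, x_2 = 4

Row-reduce the augmented matrix:
R1 ← R1 / (7).
R2 ← R2 − 14·R1.
R2 ← R2 / (-38).
R1 ← R1 − 11/7·R2.
Reading off the reduced rows gives x_1 = -4, x_2 = 4.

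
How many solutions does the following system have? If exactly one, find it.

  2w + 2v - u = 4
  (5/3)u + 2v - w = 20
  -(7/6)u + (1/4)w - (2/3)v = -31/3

Row-reduce the augmented matrix:
R1 ← R1 / (-1).
R2 ← R2 − 5/3·R1.
R3 ← R3 + 7/6·R1.
R2 ← R2 / (16/3).
R1 ← R1 + 2·R2.
R3 ← R3 + 3·R2.
R3 ← R3 / (-37/48).
R1 ← R1 + 9/8·R3.
R2 ← R2 − 7/16·R3.
Reading off the reduced rows gives u = 6, v = 5, w = 0.

u = 6, v = 5, w = 0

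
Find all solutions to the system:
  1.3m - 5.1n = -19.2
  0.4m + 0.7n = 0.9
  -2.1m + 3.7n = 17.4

m = -3, n = 3

Row-reduce the augmented matrix:
R1 ← R1 / (13/10).
R2 ← R2 − 2/5·R1.
R3 ← R3 + 21/10·R1.
R2 ← R2 / (59/26).
R1 ← R1 + 51/13·R2.
R3 ← R3 + 59/13·R2.
R3 reduces to 0 = 0, so the extra equation is consistent.
Reading off the reduced rows gives m = -3, n = 3.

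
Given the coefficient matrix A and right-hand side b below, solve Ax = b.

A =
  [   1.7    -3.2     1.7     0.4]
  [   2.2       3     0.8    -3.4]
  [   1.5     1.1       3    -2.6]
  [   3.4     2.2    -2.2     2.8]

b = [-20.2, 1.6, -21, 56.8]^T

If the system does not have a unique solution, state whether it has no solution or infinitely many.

Row-reduce the augmented matrix:
R1 ← R1 / (17/10).
R2 ← R2 − 11/5·R1.
R3 ← R3 − 3/2·R1.
R4 ← R4 − 17/5·R1.
R2 ← R2 / (607/85).
R1 ← R1 + 32/17·R2.
R3 ← R3 − 667/170·R2.
R4 ← R4 − 43/5·R2.
R3 ← R3 / (6887/3035).
R1 ← R1 − 383/607·R3.
R2 ← R2 + 119/607·R3.
R4 ← R4 + 11879/3035·R3.
R4 ← R4 / (73515/13774).
R1 ← R1 + 7917/13774·R4.
R2 ← R2 + 8509/13774·R4.
R3 ← R3 + 4859/13774·R4.
Reading off the reduced rows gives x_1 = 4, x_2 = 6, x_3 = -6, x_4 = 6.

x_1 = 4, x_2 = 6, x_3 = -6, x_4 = 6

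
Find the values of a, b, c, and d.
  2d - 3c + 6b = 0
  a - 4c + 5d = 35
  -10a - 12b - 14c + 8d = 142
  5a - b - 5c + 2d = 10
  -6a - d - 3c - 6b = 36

Row-reduce the augmented matrix:
Swap R1 and R2.
R3 ← R3 + 10·R1.
R4 ← R4 − 5·R1.
R5 ← R5 + 6·R1.
R2 ← R2 / (6).
R3 ← R3 + 12·R2.
R4 ← R4 + 1·R2.
R5 ← R5 + 6·R2.
R3 ← R3 / (-60).
R1 ← R1 + 4·R3.
R2 ← R2 + 1/2·R3.
R4 ← R4 − 29/2·R3.
R5 ← R5 + 30·R3.
R4 ← R4 / (-461/60).
R1 ← R1 − 13/15·R4.
R2 ← R2 + 11/60·R4.
R3 ← R3 + 31/30·R4.
R5 reduces to 0 = 0, so the extra equation is consistent.
Reading off the reduced rows gives a = -3, b = -3, c = -2, d = 6.

a = -3, b = -3, c = -2, d = 6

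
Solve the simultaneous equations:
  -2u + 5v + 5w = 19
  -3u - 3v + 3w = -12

Row-reduce:
R1 ← R1 / (-2).
R2 ← R2 + 3·R1.
R2 ← R2 / (-21/2).
R1 ← R1 + 5/2·R2.
Rank is 2 with 3 unknowns, leaving w free.

infinitely many solutions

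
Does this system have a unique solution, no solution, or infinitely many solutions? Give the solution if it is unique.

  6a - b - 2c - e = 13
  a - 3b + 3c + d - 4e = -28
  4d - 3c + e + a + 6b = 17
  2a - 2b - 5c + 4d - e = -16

infinitely many solutions

Row-reduce:
R1 ← R1 / (6).
R2 ← R2 − 1·R1.
R3 ← R3 − 1·R1.
R4 ← R4 − 2·R1.
R2 ← R2 / (-17/6).
R1 ← R1 + 1/6·R2.
R3 ← R3 − 37/6·R2.
R4 ← R4 + 5/3·R2.
R3 ← R3 / (78/17).
R1 ← R1 + 9/17·R3.
R2 ← R2 + 20/17·R3.
R4 ← R4 + 107/17·R3.
R4 ← R4 / (309/26).
R1 ← R1 − 17/26·R4.
R2 ← R2 − 16/13·R4.
R3 ← R3 − 35/26·R4.
Rank is 4 with 5 unknowns, leaving e free.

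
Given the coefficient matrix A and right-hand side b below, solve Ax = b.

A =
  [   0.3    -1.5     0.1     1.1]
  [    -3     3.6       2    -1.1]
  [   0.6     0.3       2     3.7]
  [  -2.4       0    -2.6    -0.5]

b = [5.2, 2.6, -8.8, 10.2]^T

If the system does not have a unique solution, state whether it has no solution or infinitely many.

x_1 = -6, x_2 = -6, x_3 = 2, x_4 = -2

Row-reduce the augmented matrix:
R1 ← R1 / (3/10).
R2 ← R2 + 3·R1.
R3 ← R3 − 3/5·R1.
R4 ← R4 + 12/5·R1.
R2 ← R2 / (-57/5).
R1 ← R1 + 5·R2.
R3 ← R3 − 33/10·R2.
R4 ← R4 + 12·R2.
R3 ← R3 / (507/190).
R1 ← R1 + 56/57·R3.
R2 ← R2 + 5/19·R3.
R4 ← R4 + 471/95·R3.
R4 ← R4 / (5062/845).
R1 ← R1 − 315/338·R4.
R2 ← R2 + 74/169·R4.
R3 ← R3 − 553/338·R4.
Reading off the reduced rows gives x_1 = -6, x_2 = -6, x_3 = 2, x_4 = -2.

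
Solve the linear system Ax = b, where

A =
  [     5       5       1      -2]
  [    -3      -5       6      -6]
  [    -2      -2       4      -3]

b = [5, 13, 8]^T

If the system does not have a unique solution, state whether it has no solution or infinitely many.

Row-reduce:
R1 ← R1 / (5).
R2 ← R2 + 3·R1.
R3 ← R3 + 2·R1.
R2 ← R2 / (-2).
R1 ← R1 − 1·R2.
R3 ← R3 / (22/5).
R1 ← R1 − 7/2·R3.
R2 ← R2 + 33/10·R3.
Rank is 3 with 4 unknowns, leaving x_4 free.

infinitely many solutions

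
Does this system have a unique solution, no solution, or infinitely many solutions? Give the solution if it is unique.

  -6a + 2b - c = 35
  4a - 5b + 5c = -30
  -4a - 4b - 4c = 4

Row-reduce the augmented matrix:
R1 ← R1 / (-6).
R2 ← R2 − 4·R1.
R3 ← R3 + 4·R1.
R2 ← R2 / (-11/3).
R1 ← R1 + 1/3·R2.
R3 ← R3 + 16/3·R2.
R3 ← R3 / (-106/11).
R1 ← R1 + 5/22·R3.
R2 ← R2 + 13/11·R3.
Reading off the reduced rows gives a = -5, b = 3, c = 1.

a = -5, b = 3, c = 1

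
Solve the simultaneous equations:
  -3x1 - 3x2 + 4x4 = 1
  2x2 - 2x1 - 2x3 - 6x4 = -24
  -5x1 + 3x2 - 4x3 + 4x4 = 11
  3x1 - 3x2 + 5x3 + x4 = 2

Row-reduce the augmented matrix:
R1 ← R1 / (-3).
R2 ← R2 + 2·R1.
R3 ← R3 + 5·R1.
R4 ← R4 − 3·R1.
R2 ← R2 / (4).
R1 ← R1 − 1·R2.
R3 ← R3 − 8·R2.
R4 ← R4 + 6·R2.
Swap R3 and R4.
R3 ← R3 / (2).
R1 ← R1 − 1/2·R3.
R2 ← R2 + 1/2·R3.
R4 ← R4 / (44/3).
R1 ← R1 − 17/6·R4.
R2 ← R2 + 25/6·R4.
R3 ← R3 + 4·R4.
Reading off the reduced rows gives x1 = 3, x2 = 2, x3 = -1, x4 = 4.

x1 = 3, x2 = 2, x3 = -1, x4 = 4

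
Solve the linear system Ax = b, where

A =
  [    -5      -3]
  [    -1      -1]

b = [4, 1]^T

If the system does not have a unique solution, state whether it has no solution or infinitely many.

x_1 = -1/2, x_2 = -1/2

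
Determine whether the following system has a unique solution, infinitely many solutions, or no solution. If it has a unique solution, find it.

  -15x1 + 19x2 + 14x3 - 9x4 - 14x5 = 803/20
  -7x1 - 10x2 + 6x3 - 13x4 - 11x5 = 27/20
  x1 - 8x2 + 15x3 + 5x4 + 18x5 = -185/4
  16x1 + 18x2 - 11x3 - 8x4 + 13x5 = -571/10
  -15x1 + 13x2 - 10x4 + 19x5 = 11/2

Row-reduce the augmented matrix:
R1 ← R1 / (-15).
R2 ← R2 + 7·R1.
R3 ← R3 − 1·R1.
R4 ← R4 − 16·R1.
R5 ← R5 + 15·R1.
R2 ← R2 / (-283/15).
R1 ← R1 + 19/15·R2.
R3 ← R3 + 101/15·R2.
R4 ← R4 − 574/15·R2.
R5 ← R5 + 6·R2.
R3 ← R3 / (4563/283).
R1 ← R1 + 254/283·R3.
R2 ← R2 − 8/283·R3.
R4 ← R4 − 807/283·R3.
R5 ← R5 + 3914/283·R3.
R4 ← R4 / (-55946/1521).
R1 ← R1 − 7349/4563·R4.
R2 ← R2 − 2068/4563·R4.
R3 ← R3 − 2134/4563·R4.
R5 ← R5 − 37721/4563·R4.
R5 ← R5 / (1320739/27973).
R1 ← R1 − 46047/27973·R5.
R2 ← R2 − 71/2543·R5.
R3 ← R3 − 2481/2543·R5.
R4 ← R4 − 10870/27973·R5.
Reading off the reduced rows gives x1 = -3, x2 = 1/2, x3 = -7/5, x4 = 7/4, x5 = -3/2.

x1 = -3, x2 = 1/2, x3 = -7/5, x4 = 7/4, x5 = -3/2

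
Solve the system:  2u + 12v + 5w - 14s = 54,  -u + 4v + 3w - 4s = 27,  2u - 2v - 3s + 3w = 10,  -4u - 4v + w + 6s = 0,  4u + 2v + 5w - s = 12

Row-reduce the augmented matrix:
R1 ← R1 / (2).
R2 ← R2 + 1·R1.
R3 ← R3 − 2·R1.
R4 ← R4 + 4·R1.
R5 ← R5 − 4·R1.
R2 ← R2 / (10).
R1 ← R1 − 6·R2.
R3 ← R3 + 14·R2.
R4 ← R4 − 20·R2.
R5 ← R5 + 22·R2.
R3 ← R3 / (57/10).
R1 ← R1 + 4/5·R3.
R2 ← R2 − 11/20·R3.
R5 ← R5 − 71/10·R3.
Swap R4 and R5.
R4 ← R4 / (472/57).
R1 ← R1 + 58/57·R4.
R2 ← R2 + 77/114·R4.
R3 ← R3 + 44/57·R4.
R5 reduces to 0 = 0, so the extra equation is consistent.
Reading off the reduced rows gives u = -3, v = 1, w = 4, s = -2.

u = -3, v = 1, w = 4, s = -2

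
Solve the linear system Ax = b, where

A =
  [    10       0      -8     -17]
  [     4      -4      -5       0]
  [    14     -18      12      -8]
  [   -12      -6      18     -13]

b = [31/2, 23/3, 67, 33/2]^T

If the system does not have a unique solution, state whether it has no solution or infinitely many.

Row-reduce the augmented matrix:
R1 ← R1 / (10).
R2 ← R2 − 4·R1.
R3 ← R3 − 14·R1.
R4 ← R4 + 12·R1.
R2 ← R2 / (-4).
R3 ← R3 + 18·R2.
R4 ← R4 + 6·R2.
R3 ← R3 / (313/10).
R1 ← R1 + 4/5·R3.
R2 ← R2 − 9/20·R3.
R4 ← R4 − 111/10·R3.
R4 ← R4 / (-12004/313).
R1 ← R1 + 1301/626·R4.
R2 ← R2 + 931/626·R4.
R3 ← R3 + 148/313·R4.
Reading off the reduced rows gives x_1 = 3/2, x_2 = -5/3, x_3 = 1, x_4 = -1/2.

x_1 = 3/2, x_2 = -5/3, x_3 = 1, x_4 = -1/2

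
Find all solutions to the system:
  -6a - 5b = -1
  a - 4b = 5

From equation 2: a = 5 + 4·b.
Substitute into equation 1 and solve: b = -1.
Then a = 1.

a = 1, b = -1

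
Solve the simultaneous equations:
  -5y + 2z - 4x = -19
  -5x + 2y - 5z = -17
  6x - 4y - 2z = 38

x = 5, y = -1, z = -2

Row-reduce the augmented matrix:
R1 ← R1 / (-4).
R2 ← R2 + 5·R1.
R3 ← R3 − 6·R1.
R2 ← R2 / (33/4).
R1 ← R1 − 5/4·R2.
R3 ← R3 + 23/2·R2.
R3 ← R3 / (-104/11).
R1 ← R1 − 7/11·R3.
R2 ← R2 + 10/11·R3.
Reading off the reduced rows gives x = 5, y = -1, z = -2.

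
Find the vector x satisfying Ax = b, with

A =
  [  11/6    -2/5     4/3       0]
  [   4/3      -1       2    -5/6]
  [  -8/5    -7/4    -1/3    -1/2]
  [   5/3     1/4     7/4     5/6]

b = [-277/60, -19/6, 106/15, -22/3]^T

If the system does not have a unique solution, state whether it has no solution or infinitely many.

x_1 = -3/2, x_2 = -2, x_3 = -2, x_4 = -1

Row-reduce the augmented matrix:
R1 ← R1 / (11/6).
R2 ← R2 − 4/3·R1.
R3 ← R3 + 8/5·R1.
R4 ← R4 − 5/3·R1.
R2 ← R2 / (-39/55).
R1 ← R1 + 12/55·R2.
R3 ← R3 + 2309/1100·R2.
R4 ← R4 − 27/44·R2.
R3 ← R3 / (-2597/1170).
R1 ← R1 − 16/39·R3.
R2 ← R2 + 170/117·R3.
R4 ← R4 − 223/156·R3.
R4 ← R4 / (8185/5936).
R1 ← R1 − 230/371·R4.
R2 ← R2 + 125/1113·R4.
R3 ← R3 + 1315/1484·R4.
Reading off the reduced rows gives x_1 = -3/2, x_2 = -2, x_3 = -2, x_4 = -1.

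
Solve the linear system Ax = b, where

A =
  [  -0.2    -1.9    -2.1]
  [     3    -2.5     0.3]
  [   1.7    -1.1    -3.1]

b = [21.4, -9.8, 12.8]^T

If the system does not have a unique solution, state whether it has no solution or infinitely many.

Row-reduce the augmented matrix:
R1 ← R1 / (-1/5).
R2 ← R2 − 3·R1.
R3 ← R3 − 17/10·R1.
R2 ← R2 / (-31).
R1 ← R1 − 19/2·R2.
R3 ← R3 + 69/4·R2.
R3 ← R3 / (-445/124).
R1 ← R1 − 291/310·R3.
R2 ← R2 − 156/155·R3.
Reading off the reduced rows gives x_1 = -6, x_2 = -4, x_3 = -6.

x_1 = -6, x_2 = -4, x_3 = -6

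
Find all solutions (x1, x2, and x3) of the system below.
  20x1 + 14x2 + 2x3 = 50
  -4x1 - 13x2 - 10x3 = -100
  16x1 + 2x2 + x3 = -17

x1 = -2, x2 = 6, x3 = 3

Row-reduce the augmented matrix:
R1 ← R1 / (20).
R2 ← R2 + 4·R1.
R3 ← R3 − 16·R1.
R2 ← R2 / (-51/5).
R1 ← R1 − 7/10·R2.
R3 ← R3 + 46/5·R2.
R3 ← R3 / (137/17).
R1 ← R1 + 19/34·R3.
R2 ← R2 − 16/17·R3.
Reading off the reduced rows gives x1 = -2, x2 = 6, x3 = 3.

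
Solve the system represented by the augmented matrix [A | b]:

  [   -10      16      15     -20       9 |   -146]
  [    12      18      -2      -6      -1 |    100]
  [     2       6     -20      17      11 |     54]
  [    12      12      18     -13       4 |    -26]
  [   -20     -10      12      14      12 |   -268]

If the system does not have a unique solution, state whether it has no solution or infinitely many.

Row-reduce the augmented matrix:
R1 ← R1 / (-10).
R2 ← R2 − 12·R1.
R3 ← R3 − 2·R1.
R4 ← R4 − 12·R1.
R5 ← R5 + 20·R1.
R2 ← R2 / (186/5).
R1 ← R1 + 8/5·R2.
R3 ← R3 − 46/5·R2.
R4 ← R4 − 156/5·R2.
R5 ← R5 + 42·R2.
R3 ← R3 / (-1949/93).
R1 ← R1 + 151/186·R3.
R2 ← R2 − 40/93·R3.
R4 ← R4 − 700/31·R3.
R5 ← R5 − 2/31·R3.
R4 ← R4 / (19807/1949).
R1 ← R1 + 317/3898·R4.
R2 ← R2 + 755/1949·R4.
R3 ← R3 + 1899/1949·R4.
R5 ← R5 − 39354/1949·R4.
R5 ← R5 / (-598017/19807).
R1 ← R1 + 14624/19807·R5.
R2 ← R2 − 45691/39614·R5.
R3 ← R3 − 23921/19807·R5.
R4 ← R4 − 34616/19807·R5.
Reading off the reduced rows gives x_1 = 6, x_2 = 0, x_3 = -6, x_4 = -2, x_5 = -4.

x_1 = 6, x_2 = 0, x_3 = -6, x_4 = -2, x_5 = -4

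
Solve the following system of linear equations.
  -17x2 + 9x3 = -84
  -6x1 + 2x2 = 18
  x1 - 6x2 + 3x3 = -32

no solution

Row-reduce:
Swap R1 and R2.
R1 ← R1 / (-6).
R3 ← R3 − 1·R1.
R2 ← R2 / (-17).
R1 ← R1 + 1/3·R2.
R3 ← R3 + 17/3·R2.
Row 3 reduces to 0 = -1, a contradiction. The system is inconsistent.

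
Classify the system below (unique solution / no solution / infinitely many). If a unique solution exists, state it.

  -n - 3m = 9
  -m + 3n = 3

From equation 1: n = -9 − 3·m.
Substitute into equation 2 and solve: m = -3.
Then n = 0.

m = -3, n = 0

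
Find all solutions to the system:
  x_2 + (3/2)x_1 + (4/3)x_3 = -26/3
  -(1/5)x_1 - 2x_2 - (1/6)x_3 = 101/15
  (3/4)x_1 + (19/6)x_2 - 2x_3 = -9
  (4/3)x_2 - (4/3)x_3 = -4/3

Row-reduce:
R1 ← R1 / (3/2).
R2 ← R2 + 1/5·R1.
R3 ← R3 − 3/4·R1.
R2 ← R2 / (-28/15).
R1 ← R1 − 2/3·R2.
R3 ← R3 − 8/3·R2.
R4 ← R4 − 4/3·R2.
R3 ← R3 / (-167/63).
R1 ← R1 − 25/28·R3.
R2 ← R2 + 1/168·R3.
R4 ← R4 + 167/126·R3.
Row 4 reduces to 0 = 1, a contradiction. The system is inconsistent.

no solution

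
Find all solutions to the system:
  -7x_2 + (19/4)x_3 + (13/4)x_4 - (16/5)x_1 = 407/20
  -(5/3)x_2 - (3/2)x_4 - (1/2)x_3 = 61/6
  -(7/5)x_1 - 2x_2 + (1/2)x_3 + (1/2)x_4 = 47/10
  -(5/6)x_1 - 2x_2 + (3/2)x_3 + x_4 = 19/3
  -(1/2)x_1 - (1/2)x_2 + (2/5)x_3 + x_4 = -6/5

no solution

Row-reduce:
R1 ← R1 / (-16/5).
R3 ← R3 + 7/5·R1.
R4 ← R4 + 5/6·R1.
R5 ← R5 + 1/2·R1.
R2 ← R2 / (-5/3).
R1 ← R1 − 35/16·R2.
R3 ← R3 − 17/16·R2.
R4 ← R4 + 17/96·R2.
R5 ← R5 − 19/32·R2.
R3 ← R3 / (-607/320).
R1 ← R1 + 137/64·R3.
R2 ← R2 − 3/10·R3.
R4 ← R4 − 607/1920·R3.
R5 ← R5 + 333/640·R3.
Swap R4 and R5.
R4 ← R4 / (2871/6070).
R1 ← R1 + 525/607·R4.
R2 ← R2 − 366/607·R4.
R3 ← R3 − 601/607·R4.
Row 5 reduces to 0 = 1/3, a contradiction. The system is inconsistent.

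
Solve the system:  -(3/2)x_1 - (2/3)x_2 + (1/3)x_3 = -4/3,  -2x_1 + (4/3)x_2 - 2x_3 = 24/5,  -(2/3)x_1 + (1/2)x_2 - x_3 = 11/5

x_1 = 0, x_2 = 6/5, x_3 = -8/5

Row-reduce the augmented matrix:
R1 ← R1 / (-3/2).
R2 ← R2 + 2·R1.
R3 ← R3 + 2/3·R1.
R2 ← R2 / (20/9).
R1 ← R1 − 4/9·R2.
R3 ← R3 − 43/54·R2.
R3 ← R3 / (-49/180).
R1 ← R1 − 4/15·R3.
R2 ← R2 + 11/10·R3.
Reading off the reduced rows gives x_1 = 0, x_2 = 6/5, x_3 = -8/5.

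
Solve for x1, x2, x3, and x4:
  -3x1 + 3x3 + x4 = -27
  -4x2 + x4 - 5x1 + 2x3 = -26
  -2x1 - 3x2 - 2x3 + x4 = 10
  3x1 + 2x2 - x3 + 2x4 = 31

x1 = 6, x2 = -2, x3 = -5, x4 = 6

Row-reduce the augmented matrix:
R1 ← R1 / (-3).
R2 ← R2 + 5·R1.
R3 ← R3 + 2·R1.
R4 ← R4 − 3·R1.
R2 ← R2 / (-4).
R3 ← R3 + 3·R2.
R4 ← R4 − 2·R2.
R3 ← R3 / (-7/4).
R1 ← R1 + 1·R3.
R2 ← R2 − 3/4·R3.
R4 ← R4 − 1/2·R3.
R4 ← R4 / (61/21).
R1 ← R1 + 17/21·R4.
R2 ← R2 − 11/21·R4.
R3 ← R3 + 10/21·R4.
Reading off the reduced rows gives x1 = 6, x2 = -2, x3 = -5, x4 = 6.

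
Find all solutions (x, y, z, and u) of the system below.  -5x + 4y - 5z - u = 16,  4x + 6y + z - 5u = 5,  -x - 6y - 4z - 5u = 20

infinitely many solutions

Row-reduce:
R1 ← R1 / (-5).
R2 ← R2 − 4·R1.
R3 ← R3 + 1·R1.
R2 ← R2 / (46/5).
R1 ← R1 + 4/5·R2.
R3 ← R3 + 34/5·R2.
R3 ← R3 / (-120/23).
R1 ← R1 − 17/23·R3.
R2 ← R2 + 15/46·R3.
Rank is 3 with 4 unknowns, leaving u free.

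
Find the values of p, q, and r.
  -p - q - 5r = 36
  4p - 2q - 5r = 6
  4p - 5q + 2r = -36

p = -6, q = 0, r = -6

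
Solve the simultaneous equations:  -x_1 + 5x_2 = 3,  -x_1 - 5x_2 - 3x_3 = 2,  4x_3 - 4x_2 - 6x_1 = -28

Row-reduce the augmented matrix:
R1 ← R1 / (-1).
R2 ← R2 + 1·R1.
R3 ← R3 + 6·R1.
R2 ← R2 / (-10).
R1 ← R1 + 5·R2.
R3 ← R3 + 34·R2.
R3 ← R3 / (71/5).
R1 ← R1 − 3/2·R3.
R2 ← R2 − 3/10·R3.
Reading off the reduced rows gives x_1 = 2, x_2 = 1, x_3 = -3.

x_1 = 2, x_2 = 1, x_3 = -3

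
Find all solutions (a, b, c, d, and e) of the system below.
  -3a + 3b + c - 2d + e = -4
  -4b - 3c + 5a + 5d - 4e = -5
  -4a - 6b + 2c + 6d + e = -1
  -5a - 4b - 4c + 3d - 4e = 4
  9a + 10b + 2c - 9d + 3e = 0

Row-reduce:
R1 ← R1 / (-3).
R2 ← R2 − 5·R1.
R3 ← R3 + 4·R1.
R4 ← R4 + 5·R1.
R5 ← R5 − 9·R1.
R1 ← R1 + 1·R2.
R3 ← R3 + 10·R2.
R4 ← R4 + 9·R2.
R5 ← R5 − 19·R2.
R3 ← R3 / (-38/3).
R1 ← R1 + 5/3·R3.
R2 ← R2 + 4/3·R3.
R4 ← R4 + 53/3·R3.
R5 ← R5 − 91/3·R3.
R4 ← R4 / (-14).
R1 ← R1 + 1·R4.
R2 ← R2 + 1·R4.
R3 ← R3 + 2·R4.
R5 ← R5 − 14·R4.
Row 5 reduces to 0 = 3, a contradiction. The system is inconsistent.

no solution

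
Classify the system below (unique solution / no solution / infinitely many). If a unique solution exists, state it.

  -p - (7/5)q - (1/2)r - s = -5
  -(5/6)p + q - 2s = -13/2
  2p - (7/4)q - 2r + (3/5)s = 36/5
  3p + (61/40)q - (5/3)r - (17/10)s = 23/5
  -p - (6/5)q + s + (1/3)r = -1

no solution

Row-reduce:
R1 ← R1 / (-1).
R2 ← R2 + 5/6·R1.
R3 ← R3 − 2·R1.
R4 ← R4 − 3·R1.
R5 ← R5 + 1·R1.
R2 ← R2 / (13/6).
R1 ← R1 − 7/5·R2.
R3 ← R3 + 91/20·R2.
R4 ← R4 + 107/40·R2.
R5 ← R5 − 1/5·R2.
R3 ← R3 / (-17/8).
R1 ← R1 − 3/13·R3.
R2 ← R2 − 5/26·R3.
R4 ← R4 + 1655/624·R3.
R5 ← R5 − 31/39·R3.
R4 ← R4 / (-4426/3315).
R1 ← R1 − 1476/1105·R4.
R2 ← R2 + 196/221·R4.
R3 ← R3 − 154/85·R4.
R5 ← R5 − 2213/3315·R4.
Row 5 reduces to 0 = -1/2, a contradiction. The system is inconsistent.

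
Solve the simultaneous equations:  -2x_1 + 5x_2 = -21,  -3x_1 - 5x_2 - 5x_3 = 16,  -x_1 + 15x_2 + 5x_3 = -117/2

no solution

Row-reduce:
R1 ← R1 / (-2).
R2 ← R2 + 3·R1.
R3 ← R3 + 1·R1.
R2 ← R2 / (-25/2).
R1 ← R1 + 5/2·R2.
R3 ← R3 − 25/2·R2.
Row 3 reduces to 0 = -1/2, a contradiction. The system is inconsistent.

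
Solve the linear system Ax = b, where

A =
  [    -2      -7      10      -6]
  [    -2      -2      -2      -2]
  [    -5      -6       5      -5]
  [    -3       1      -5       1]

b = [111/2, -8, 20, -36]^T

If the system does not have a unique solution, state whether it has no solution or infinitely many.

Row-reduce:
R1 ← R1 / (-2).
R2 ← R2 + 2·R1.
R3 ← R3 + 5·R1.
R4 ← R4 + 3·R1.
R2 ← R2 / (5).
R1 ← R1 − 7/2·R2.
R3 ← R3 − 23/2·R2.
R4 ← R4 − 23/2·R2.
R3 ← R3 / (38/5).
R1 ← R1 − 17/5·R3.
R2 ← R2 + 12/5·R3.
R4 ← R4 − 38/5·R3.
Row 4 reduces to 0 = -1/2, a contradiction. The system is inconsistent.

no solution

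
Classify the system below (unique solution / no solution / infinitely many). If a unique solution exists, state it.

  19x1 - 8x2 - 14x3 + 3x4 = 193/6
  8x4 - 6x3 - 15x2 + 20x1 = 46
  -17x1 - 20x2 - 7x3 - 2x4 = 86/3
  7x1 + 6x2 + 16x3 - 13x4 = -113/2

x1 = 0, x2 = -4/3, x3 = -1, x4 = 5/2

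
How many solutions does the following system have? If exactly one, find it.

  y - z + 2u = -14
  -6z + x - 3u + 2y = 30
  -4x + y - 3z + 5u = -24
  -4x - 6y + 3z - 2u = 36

x = 0, y = -6, z = -4, u = -6

Row-reduce the augmented matrix:
Swap R1 and R2.
R3 ← R3 + 4·R1.
R4 ← R4 + 4·R1.
R1 ← R1 − 2·R2.
R3 ← R3 − 9·R2.
R4 ← R4 − 2·R2.
R3 ← R3 / (-18).
R1 ← R1 + 4·R3.
R2 ← R2 + 1·R3.
R4 ← R4 + 19·R3.
R4 ← R4 / (151/18).
R1 ← R1 + 13/9·R4.
R2 ← R2 − 61/18·R4.
R3 ← R3 − 25/18·R4.
Reading off the reduced rows gives x = 0, y = -6, z = -4, u = -6.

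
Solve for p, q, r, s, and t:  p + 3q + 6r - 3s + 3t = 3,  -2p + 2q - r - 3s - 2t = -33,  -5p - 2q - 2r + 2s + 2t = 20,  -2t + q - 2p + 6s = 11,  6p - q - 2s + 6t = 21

p = 0, q = -5, r = 3, s = 4, t = 4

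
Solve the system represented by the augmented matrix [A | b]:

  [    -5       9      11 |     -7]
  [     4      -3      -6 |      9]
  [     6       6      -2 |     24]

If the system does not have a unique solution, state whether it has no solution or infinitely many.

Row-reduce:
R1 ← R1 / (-5).
R2 ← R2 − 4·R1.
R3 ← R3 − 6·R1.
R2 ← R2 / (21/5).
R1 ← R1 + 9/5·R2.
R3 ← R3 − 84/5·R2.
Row 3 reduces to 0 = 2, a contradiction. The system is inconsistent.

no solution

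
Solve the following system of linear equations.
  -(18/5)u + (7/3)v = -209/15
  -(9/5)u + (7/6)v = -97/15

no solution

Row-reduce:
R1 ← R1 / (-18/5).
R2 ← R2 + 9/5·R1.
Row 2 reduces to 0 = 1/2, a contradiction. The system is inconsistent.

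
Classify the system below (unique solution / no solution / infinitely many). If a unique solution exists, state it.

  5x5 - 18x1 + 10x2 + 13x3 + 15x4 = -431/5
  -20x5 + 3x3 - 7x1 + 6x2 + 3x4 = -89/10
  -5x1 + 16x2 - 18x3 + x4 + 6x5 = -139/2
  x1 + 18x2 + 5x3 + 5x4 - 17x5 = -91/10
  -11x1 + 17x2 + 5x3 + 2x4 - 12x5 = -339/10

x1 = 5/2, x2 = -6/5, x3 = 8/5, x4 = -3, x5 = -1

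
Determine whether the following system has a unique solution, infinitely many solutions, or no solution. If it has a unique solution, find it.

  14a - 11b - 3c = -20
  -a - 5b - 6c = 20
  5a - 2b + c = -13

no solution

Row-reduce:
R1 ← R1 / (14).
R2 ← R2 + 1·R1.
R3 ← R3 − 5·R1.
R2 ← R2 / (-81/14).
R1 ← R1 + 11/14·R2.
R3 ← R3 − 27/14·R2.
Row 3 reduces to 0 = 1/3, a contradiction. The system is inconsistent.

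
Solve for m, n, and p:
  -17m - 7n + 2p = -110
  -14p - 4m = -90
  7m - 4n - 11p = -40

Row-reduce the augmented matrix:
R1 ← R1 / (-17).
R2 ← R2 + 4·R1.
R3 ← R3 − 7·R1.
R2 ← R2 / (28/17).
R1 ← R1 − 7/17·R2.
R3 ← R3 + 117/17·R2.
R3 ← R3 / (-989/14).
R1 ← R1 − 7/2·R3.
R2 ← R2 + 123/14·R3.
Reading off the reduced rows gives m = 5, n = 5, p = 5.

m = 5, n = 5, p = 5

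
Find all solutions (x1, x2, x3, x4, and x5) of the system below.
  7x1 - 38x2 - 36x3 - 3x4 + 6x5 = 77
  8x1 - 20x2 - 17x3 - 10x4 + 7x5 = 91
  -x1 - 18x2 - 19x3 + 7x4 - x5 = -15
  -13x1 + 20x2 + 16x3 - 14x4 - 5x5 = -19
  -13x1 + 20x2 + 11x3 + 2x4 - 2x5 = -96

Row-reduce:
R1 ← R1 / (7).
R2 ← R2 − 8·R1.
R3 ← R3 + 1·R1.
R4 ← R4 + 13·R1.
R5 ← R5 + 13·R1.
R2 ← R2 / (164/7).
R1 ← R1 + 38/7·R2.
R3 ← R3 + 164/7·R2.
R4 ← R4 + 354/7·R2.
R5 ← R5 + 354/7·R2.
Swap R3 and R4.
R3 ← R3 / (103/82).
R1 ← R1 − 37/82·R3.
R2 ← R2 − 169/164·R3.
R5 ← R5 + 307/82·R3.
Swap R4 and R5.
R4 ← R4 / (-12192/103).
R1 ← R1 − 1048/103·R4.
R2 ← R2 − 5647/206·R4.
R3 ← R3 + 2768/103·R4.
Row 5 reduces to 0 = -1, a contradiction. The system is inconsistent.

no solution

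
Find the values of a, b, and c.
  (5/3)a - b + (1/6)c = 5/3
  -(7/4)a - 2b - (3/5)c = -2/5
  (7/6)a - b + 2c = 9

Row-reduce the augmented matrix:
R1 ← R1 / (5/3).
R2 ← R2 + 7/4·R1.
R3 ← R3 − 7/6·R1.
R2 ← R2 / (-61/20).
R1 ← R1 + 3/5·R2.
R3 ← R3 + 3/10·R2.
R3 ← R3 / (3523/1830).
R1 ← R1 − 56/305·R3.
R2 ← R2 − 17/122·R3.
Reading off the reduced rows gives a = 0, b = -1, c = 4.

a = 0, b = -1, c = 4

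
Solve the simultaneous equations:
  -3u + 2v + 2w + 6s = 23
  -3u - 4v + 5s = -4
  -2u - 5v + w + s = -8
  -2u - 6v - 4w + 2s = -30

u = -1, v = 3, w = 4, s = 1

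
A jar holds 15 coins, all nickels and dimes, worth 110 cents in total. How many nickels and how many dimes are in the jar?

Let n = nickels, d = dimes.
  d + n = 15
  5n + 10d = 110
Row-reduce the augmented matrix:
R2 ← R2 − 5·R1.
R2 ← R2 / (5).
R1 ← R1 − 1·R2.
Reading off the reduced rows gives n = 8, d = 7.

nickels: 8, dimes: 7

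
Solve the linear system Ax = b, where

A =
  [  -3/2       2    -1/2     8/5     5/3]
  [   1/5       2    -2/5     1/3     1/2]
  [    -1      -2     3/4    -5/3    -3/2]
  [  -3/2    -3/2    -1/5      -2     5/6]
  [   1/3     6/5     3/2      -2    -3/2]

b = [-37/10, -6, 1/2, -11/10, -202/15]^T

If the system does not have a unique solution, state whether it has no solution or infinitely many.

x_1 = 1, x_2 = -4, x_3 = -2, x_4 = 3, x_5 = 0

Row-reduce the augmented matrix:
R1 ← R1 / (-3/2).
R2 ← R2 − 1/5·R1.
R3 ← R3 + 1·R1.
R4 ← R4 + 3/2·R1.
R5 ← R5 − 1/3·R1.
R2 ← R2 / (34/15).
R1 ← R1 + 4/3·R2.
R3 ← R3 + 10/3·R2.
R4 ← R4 + 7/2·R2.
R5 ← R5 − 74/45·R2.
R3 ← R3 / (27/68).
R1 ← R1 − 1/17·R3.
R2 ← R2 + 7/34·R3.
R4 ← R4 + 143/340·R3.
R5 ← R5 − 881/510·R3.
R4 ← R4 / (-12959/2700).
R1 ← R1 + 62/135·R4.
R2 ← R2 + 41/54·R4.
R3 ← R3 + 656/135·R4.
R5 ← R5 − 2573/405·R4.
R5 ← R5 / (11500303/3498930).
R1 ← R1 + 38110/116631·R5.
R2 ← R2 + 10481/38877·R5.
R3 ← R3 + 98180/38877·R5.
R4 ← R4 − 22015/77754·R5.
Reading off the reduced rows gives x_1 = 1, x_2 = -4, x_3 = -2, x_4 = 3, x_5 = 0.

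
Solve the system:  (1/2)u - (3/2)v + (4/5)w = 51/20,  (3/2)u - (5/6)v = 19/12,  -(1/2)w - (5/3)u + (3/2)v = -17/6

u = 1/2, v = -1, w = 1

Row-reduce the augmented matrix:
R1 ← R1 / (1/2).
R2 ← R2 − 3/2·R1.
R3 ← R3 + 5/3·R1.
R2 ← R2 / (11/3).
R1 ← R1 + 3·R2.
R3 ← R3 + 7/2·R2.
R3 ← R3 / (-41/330).
R1 ← R1 + 4/11·R3.
R2 ← R2 + 36/55·R3.
Reading off the reduced rows gives u = 1/2, v = -1, w = 1.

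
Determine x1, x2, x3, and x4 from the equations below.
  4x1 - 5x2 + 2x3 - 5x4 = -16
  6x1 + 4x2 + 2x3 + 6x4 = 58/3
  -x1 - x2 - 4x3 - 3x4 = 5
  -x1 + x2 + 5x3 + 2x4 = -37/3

x1 = 5/3, x2 = 7/3, x3 = -3, x4 = 1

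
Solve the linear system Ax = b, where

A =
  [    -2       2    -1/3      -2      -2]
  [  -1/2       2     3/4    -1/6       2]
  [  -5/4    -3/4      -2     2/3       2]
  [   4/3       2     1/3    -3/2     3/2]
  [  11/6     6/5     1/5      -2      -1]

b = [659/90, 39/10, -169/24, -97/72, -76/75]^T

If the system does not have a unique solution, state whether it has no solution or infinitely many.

Row-reduce the augmented matrix:
R1 ← R1 / (-2).
R2 ← R2 + 1/2·R1.
R3 ← R3 + 5/4·R1.
R4 ← R4 − 4/3·R1.
R5 ← R5 − 11/6·R1.
R2 ← R2 / (3/2).
R1 ← R1 + 1·R2.
R3 ← R3 + 2·R2.
R4 ← R4 − 10/3·R2.
R5 ← R5 − 91/30·R2.
R3 ← R3 / (-49/72).
R1 ← R1 − 13/18·R3.
R2 ← R2 − 5/9·R3.
R4 ← R4 + 47/27·R3.
R5 ← R5 + 967/540·R3.
R4 ← R4 / (-8479/882).
R1 ← R1 − 548/147·R4.
R2 ← R2 − 316/147·R4.
R3 ← R3 + 170/49·R4.
R5 ← R5 + 23638/2205·R4.
R5 ← R5 / (-35997/84790).
R1 ← R1 − 8763/8479·R5.
R2 ← R2 − 17555/8479·R5.
R3 ← R3 + 14004/8479·R5.
R4 ← R4 − 19605/8479·R5.
Reading off the reduced rows gives x_1 = -3/2, x_2 = 13/5, x_3 = 7/3, x_4 = 9/5, x_5 = -7/4.

x_1 = -3/2, x_2 = 13/5, x_3 = 7/3, x_4 = 9/5, x_5 = -7/4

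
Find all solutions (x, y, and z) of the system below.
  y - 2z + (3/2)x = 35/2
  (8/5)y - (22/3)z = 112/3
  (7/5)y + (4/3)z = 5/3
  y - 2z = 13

x = 3, y = 5, z = -4

Row-reduce the augmented matrix:
R1 ← R1 / (3/2).
R2 ← R2 / (8/5).
R1 ← R1 − 2/3·R2.
R3 ← R3 − 7/5·R2.
R4 ← R4 − 1·R2.
R3 ← R3 / (31/4).
R1 ← R1 − 31/18·R3.
R2 ← R2 + 55/12·R3.
R4 ← R4 − 31/12·R3.
R4 reduces to 0 = 0, so the extra equation is consistent.
Reading off the reduced rows gives x = 3, y = 5, z = -4.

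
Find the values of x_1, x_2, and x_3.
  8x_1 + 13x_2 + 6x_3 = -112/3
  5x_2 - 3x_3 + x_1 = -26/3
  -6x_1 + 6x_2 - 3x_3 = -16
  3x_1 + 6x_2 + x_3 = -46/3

Row-reduce the augmented matrix:
R1 ← R1 / (8).
R2 ← R2 − 1·R1.
R3 ← R3 + 6·R1.
R4 ← R4 − 3·R1.
R2 ← R2 / (27/8).
R1 ← R1 − 13/8·R2.
R3 ← R3 − 63/4·R2.
R4 ← R4 − 9/8·R2.
R3 ← R3 / (19).
R1 ← R1 − 23/9·R3.
R2 ← R2 + 10/9·R3.
R4 reduces to 0 = 0, so the extra equation is consistent.
Reading off the reduced rows gives x_1 = 2/3, x_2 = -8/3, x_3 = -4/3.

x_1 = 2/3, x_2 = -8/3, x_3 = -4/3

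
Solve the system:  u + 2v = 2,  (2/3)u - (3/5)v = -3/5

Row-reduce the augmented matrix:
R2 ← R2 − 2/3·R1.
R2 ← R2 / (-29/15).
R1 ← R1 − 2·R2.
Reading off the reduced rows gives u = 0, v = 1.

u = 0, v = 1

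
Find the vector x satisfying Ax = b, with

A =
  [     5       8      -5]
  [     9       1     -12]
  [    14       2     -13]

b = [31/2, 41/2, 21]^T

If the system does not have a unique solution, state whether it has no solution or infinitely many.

x_1 = -1/2, x_2 = 1, x_3 = -2

Row-reduce the augmented matrix:
R1 ← R1 / (5).
R2 ← R2 − 9·R1.
R3 ← R3 − 14·R1.
R2 ← R2 / (-67/5).
R1 ← R1 − 8/5·R2.
R3 ← R3 + 102/5·R2.
R3 ← R3 / (373/67).
R1 ← R1 + 91/67·R3.
R2 ← R2 − 15/67·R3.
Reading off the reduced rows gives x_1 = -1/2, x_2 = 1, x_3 = -2.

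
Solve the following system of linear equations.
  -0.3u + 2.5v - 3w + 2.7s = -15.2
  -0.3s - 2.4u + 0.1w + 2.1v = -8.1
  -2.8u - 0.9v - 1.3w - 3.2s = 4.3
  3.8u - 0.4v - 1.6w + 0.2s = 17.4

Row-reduce the augmented matrix:
R1 ← R1 / (-3/10).
R2 ← R2 + 12/5·R1.
R3 ← R3 + 14/5·R1.
R4 ← R4 − 19/5·R1.
R2 ← R2 / (-179/10).
R1 ← R1 + 25/3·R2.
R3 ← R3 + 727/30·R2.
R4 ← R4 − 469/15·R2.
R3 ← R3 / (-15914/2685).
R1 ← R1 + 655/537·R3.
R2 ← R2 + 241/179·R3.
R4 ← R4 − 6703/2685·R3.
R4 ← R4 / (-529573/159140).
R1 ← R1 − 29873/31828·R4.
R2 ← R2 − 29913/31828·R4.
R3 ← R3 + 6705/31828·R4.
Reading off the reduced rows gives u = 5, v = 1, w = 0, s = -6.

u = 5, v = 1, w = 0, s = -6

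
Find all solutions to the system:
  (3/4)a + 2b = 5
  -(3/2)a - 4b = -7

Row-reduce:
R1 ← R1 / (3/4).
R2 ← R2 + 3/2·R1.
Row 2 reduces to 0 = 3, a contradiction. The system is inconsistent.

no solution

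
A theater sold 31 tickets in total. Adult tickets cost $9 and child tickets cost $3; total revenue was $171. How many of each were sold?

Let a = adult tickets, c = child tickets.
  a + c = 31
  9a + 3c = 171
Row-reduce the augmented matrix:
R2 ← R2 − 9·R1.
R2 ← R2 / (-6).
R1 ← R1 − 1·R2.
Reading off the reduced rows gives a = 13, c = 18.

adult tickets: 13, child tickets: 18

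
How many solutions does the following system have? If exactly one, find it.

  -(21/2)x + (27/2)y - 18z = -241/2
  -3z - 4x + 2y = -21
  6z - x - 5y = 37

no solution

Row-reduce:
R1 ← R1 / (-21/2).
R2 ← R2 + 4·R1.
R3 ← R3 + 1·R1.
R2 ← R2 / (-22/7).
R1 ← R1 + 9/7·R2.
R3 ← R3 + 44/7·R2.
Row 3 reduces to 0 = -4/3, a contradiction. The system is inconsistent.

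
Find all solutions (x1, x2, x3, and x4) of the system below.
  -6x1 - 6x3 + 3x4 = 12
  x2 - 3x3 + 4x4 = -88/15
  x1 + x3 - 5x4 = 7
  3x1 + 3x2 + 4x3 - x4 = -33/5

Row-reduce the augmented matrix:
R1 ← R1 / (-6).
R3 ← R3 − 1·R1.
R4 ← R4 − 3·R1.
R4 ← R4 − 3·R2.
Swap R3 and R4.
R3 ← R3 / (10).
R1 ← R1 − 1·R3.
R2 ← R2 + 3·R3.
R4 ← R4 / (-9/2).
R1 ← R1 − 13/20·R4.
R2 ← R2 − 11/20·R4.
R3 ← R3 + 23/20·R4.
Reading off the reduced rows gives x1 = -12/5, x2 = 1/3, x3 = -3/5, x4 = -2.

x1 = -12/5, x2 = 1/3, x3 = -3/5, x4 = -2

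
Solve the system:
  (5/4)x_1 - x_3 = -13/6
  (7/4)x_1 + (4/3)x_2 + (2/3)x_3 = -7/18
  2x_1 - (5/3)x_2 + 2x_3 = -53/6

x_1 = -2, x_2 = 5/2, x_3 = -1/3

Row-reduce the augmented matrix:
R1 ← R1 / (5/4).
R2 ← R2 − 7/4·R1.
R3 ← R3 − 2·R1.
R2 ← R2 / (4/3).
R3 ← R3 + 5/3·R2.
R3 ← R3 / (371/60).
R1 ← R1 + 4/5·R3.
R2 ← R2 − 31/20·R3.
Reading off the reduced rows gives x_1 = -2, x_2 = 5/2, x_3 = -1/3.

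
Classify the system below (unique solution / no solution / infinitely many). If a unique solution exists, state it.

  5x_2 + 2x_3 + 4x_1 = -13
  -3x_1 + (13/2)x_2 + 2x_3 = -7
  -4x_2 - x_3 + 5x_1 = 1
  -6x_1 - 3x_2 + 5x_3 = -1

no solution

Row-reduce:
R1 ← R1 / (4).
R2 ← R2 + 3·R1.
R3 ← R3 − 5·R1.
R4 ← R4 + 6·R1.
R2 ← R2 / (41/4).
R1 ← R1 − 5/4·R2.
R3 ← R3 + 41/4·R2.
R4 ← R4 − 9/2·R2.
Swap R3 and R4.
R3 ← R3 / (265/41).
R1 ← R1 − 3/41·R3.
R2 ← R2 − 14/41·R3.
Row 4 reduces to 0 = 1/2, a contradiction. The system is inconsistent.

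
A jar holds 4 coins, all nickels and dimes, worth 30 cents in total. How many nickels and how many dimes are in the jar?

nickels: 2, dimes: 2

Let n = nickels, d = dimes.
  n + d = 4
  5n + 10d = 30
Row-reduce the augmented matrix:
R2 ← R2 − 5·R1.
R2 ← R2 / (5).
R1 ← R1 − 1·R2.
Reading off the reduced rows gives n = 2, d = 2.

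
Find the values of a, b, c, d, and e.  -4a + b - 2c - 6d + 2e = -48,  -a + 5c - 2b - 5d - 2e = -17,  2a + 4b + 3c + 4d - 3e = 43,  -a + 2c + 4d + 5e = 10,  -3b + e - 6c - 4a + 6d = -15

Row-reduce the augmented matrix:
R1 ← R1 / (-4).
R2 ← R2 + 1·R1.
R3 ← R3 − 2·R1.
R4 ← R4 + 1·R1.
R5 ← R5 + 4·R1.
R2 ← R2 / (-9/4).
R1 ← R1 + 1/4·R2.
R3 ← R3 − 9/2·R2.
R4 ← R4 + 1/4·R2.
R5 ← R5 + 4·R2.
R3 ← R3 / (13).
R1 ← R1 + 1/9·R3.
R2 ← R2 + 22/9·R3.
R4 ← R4 − 17/9·R3.
R5 ← R5 + 124/9·R3.
R4 ← R4 / (791/117).
R1 ← R1 − 215/117·R4.
R2 ← R2 − 50/117·R4.
R3 ← R3 + 6/13·R4.
R5 ← R5 − 1388/117·R4.
R5 ← R5 / (-99/7).
R1 ← R1 + 13/7·R5.
R2 ← R2 + 4/7·R5.
R3 ← R3 + 1/7·R5.
R4 ← R4 − 6/7·R5.
Reading off the reduced rows gives a = 5, b = 2, c = 2, d = 4, e = -1.

a = 5, b = 2, c = 2, d = 4, e = -1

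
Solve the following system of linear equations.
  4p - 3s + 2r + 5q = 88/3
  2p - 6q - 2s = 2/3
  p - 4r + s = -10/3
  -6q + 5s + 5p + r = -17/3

p = 3, q = 5/3, r = 1, s = -7/3

Row-reduce the augmented matrix:
R1 ← R1 / (4).
R2 ← R2 − 2·R1.
R3 ← R3 − 1·R1.
R4 ← R4 − 5·R1.
R2 ← R2 / (-17/2).
R1 ← R1 − 5/4·R2.
R3 ← R3 + 5/4·R2.
R4 ← R4 + 49/4·R2.
R3 ← R3 / (-74/17).
R1 ← R1 − 6/17·R3.
R2 ← R2 − 2/17·R3.
R4 ← R4 + 1/17·R3.
R4 ← R4 / (699/74).
R1 ← R1 + 25/37·R4.
R2 ← R2 − 4/37·R4.
R3 ← R3 + 31/74·R4.
Reading off the reduced rows gives p = 3, q = 5/3, r = 1, s = -7/3.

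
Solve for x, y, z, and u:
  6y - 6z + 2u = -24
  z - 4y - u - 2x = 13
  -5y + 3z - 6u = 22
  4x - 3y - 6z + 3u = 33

x = 3, y = -5, z = -1, u = 0

Row-reduce the augmented matrix:
Swap R1 and R2.
R1 ← R1 / (-2).
R4 ← R4 − 4·R1.
R2 ← R2 / (6).
R1 ← R1 − 2·R2.
R3 ← R3 + 5·R2.
R4 ← R4 + 11·R2.
R3 ← R3 / (-2).
R1 ← R1 − 3/2·R3.
R2 ← R2 + 1·R3.
R4 ← R4 + 15·R3.
R4 ← R4 / (223/6).
R1 ← R1 + 41/12·R4.
R2 ← R2 − 5/2·R4.
R3 ← R3 − 13/6·R4.
Reading off the reduced rows gives x = 3, y = -5, z = -1, u = 0.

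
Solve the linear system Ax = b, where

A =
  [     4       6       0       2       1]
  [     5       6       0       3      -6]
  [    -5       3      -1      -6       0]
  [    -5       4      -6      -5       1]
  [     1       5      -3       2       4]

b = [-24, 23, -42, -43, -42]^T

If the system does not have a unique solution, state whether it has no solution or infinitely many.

x_1 = 4, x_2 = -6, x_3 = -2, x_4 = 1, x_5 = -6

Row-reduce the augmented matrix:
R1 ← R1 / (4).
R2 ← R2 − 5·R1.
R3 ← R3 + 5·R1.
R4 ← R4 + 5·R1.
R5 ← R5 − 1·R1.
R2 ← R2 / (-3/2).
R1 ← R1 − 3/2·R2.
R3 ← R3 − 21/2·R2.
R4 ← R4 − 23/2·R2.
R5 ← R5 − 7/2·R2.
R3 ← R3 / (-1).
R4 ← R4 + 6·R3.
R5 ← R5 + 3·R3.
R4 ← R4 / (4/3).
R1 ← R1 − 1·R4.
R2 ← R2 + 1/3·R4.
R5 ← R5 − 8/3·R4.
R5 ← R5 / (-352).
R1 ← R1 + 759/4·R5.
R2 ← R2 − 263/4·R5.
R3 ← R3 − 99/2·R5.
R4 ← R4 − 731/4·R5.
Reading off the reduced rows gives x_1 = 4, x_2 = -6, x_3 = -2, x_4 = 1, x_5 = -6.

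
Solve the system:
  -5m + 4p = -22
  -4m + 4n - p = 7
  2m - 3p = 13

m = 2, n = 3, p = -3

Row-reduce the augmented matrix:
R1 ← R1 / (-5).
R2 ← R2 + 4·R1.
R3 ← R3 − 2·R1.
R2 ← R2 / (4).
R3 ← R3 / (-7/5).
R1 ← R1 + 4/5·R3.
R2 ← R2 + 21/20·R3.
Reading off the reduced rows gives m = 2, n = 3, p = -3.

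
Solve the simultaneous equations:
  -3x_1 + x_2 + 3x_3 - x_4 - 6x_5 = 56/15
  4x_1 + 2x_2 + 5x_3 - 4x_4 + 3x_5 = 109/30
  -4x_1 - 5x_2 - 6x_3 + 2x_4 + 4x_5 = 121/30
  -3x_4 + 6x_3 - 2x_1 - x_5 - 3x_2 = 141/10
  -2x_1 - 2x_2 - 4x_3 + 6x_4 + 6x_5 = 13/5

Row-reduce the augmented matrix:
R1 ← R1 / (-3).
R2 ← R2 − 4·R1.
R3 ← R3 + 4·R1.
R4 ← R4 + 2·R1.
R5 ← R5 + 2·R1.
R2 ← R2 / (10/3).
R1 ← R1 + 1/3·R2.
R3 ← R3 + 19/3·R2.
R4 ← R4 + 11/3·R2.
R5 ← R5 + 8/3·R2.
R3 ← R3 / (71/10).
R1 ← R1 + 1/10·R3.
R2 ← R2 − 27/10·R3.
R4 ← R4 − 139/10·R3.
R5 ← R5 − 6/5·R3.
R4 ← R4 / (363/71).
R1 ← R1 + 21/71·R4.
R2 ← R2 − 70/71·R4.
R3 ← R3 + 68/71·R4.
R5 ← R5 − 252/71·R4.
R5 ← R5 / (1296/121).
R1 ← R1 − 134/121·R5.
R2 ← R2 + 124/121·R5.
R3 ← R3 + 125/121·R5.
R4 ← R4 + 175/121·R5.
Reading off the reduced rows gives x_1 = -9/5, x_2 = -1/2, x_3 = 3/2, x_4 = -1/3, x_5 = 1.

x_1 = -9/5, x_2 = -1/2, x_3 = 3/2, x_4 = -1/3, x_5 = 1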